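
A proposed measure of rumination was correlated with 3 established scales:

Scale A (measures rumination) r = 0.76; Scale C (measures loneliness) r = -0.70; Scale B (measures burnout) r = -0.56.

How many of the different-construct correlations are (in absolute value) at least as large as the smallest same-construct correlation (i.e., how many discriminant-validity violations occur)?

Convergent (same construct = rumination): Scale A.
Smallest convergent = 0.76. Discriminant |r|: 0.70, 0.56; count ≥ 0.76 → 0.

0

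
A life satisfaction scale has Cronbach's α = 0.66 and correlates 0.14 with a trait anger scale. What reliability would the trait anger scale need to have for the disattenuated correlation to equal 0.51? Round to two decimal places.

0.11

r_true = r_obs / √(r_xx · r_yy) ⇒ 0.51 = 0.14 / √(0.66 · r_yy).
√(0.66 · r_yy) = 0.14 / 0.51 = 0.2745; 0.66 · r_yy = 0.0754; r_yy = 0.0754 / 0.66 ≈ 0.11.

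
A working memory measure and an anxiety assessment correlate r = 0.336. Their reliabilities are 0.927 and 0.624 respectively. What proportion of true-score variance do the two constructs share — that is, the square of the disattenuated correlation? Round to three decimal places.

Disattenuated r = 0.336 / √(0.927 × 0.624) = 0.336 / 0.7606 = 0.4418.
Shared true-score variance = 0.4418² = 0.1952 ≈ 0.195.

0.195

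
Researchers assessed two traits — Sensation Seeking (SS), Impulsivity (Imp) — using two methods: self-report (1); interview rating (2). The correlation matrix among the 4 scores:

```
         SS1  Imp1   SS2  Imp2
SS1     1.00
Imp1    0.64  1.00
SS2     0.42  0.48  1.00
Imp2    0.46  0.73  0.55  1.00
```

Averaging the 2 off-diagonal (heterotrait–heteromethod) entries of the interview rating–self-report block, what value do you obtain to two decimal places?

0.47

HTHM values (method 2 × method 1): 0.48, 0.46; mean = 0.94/2 = 0.47.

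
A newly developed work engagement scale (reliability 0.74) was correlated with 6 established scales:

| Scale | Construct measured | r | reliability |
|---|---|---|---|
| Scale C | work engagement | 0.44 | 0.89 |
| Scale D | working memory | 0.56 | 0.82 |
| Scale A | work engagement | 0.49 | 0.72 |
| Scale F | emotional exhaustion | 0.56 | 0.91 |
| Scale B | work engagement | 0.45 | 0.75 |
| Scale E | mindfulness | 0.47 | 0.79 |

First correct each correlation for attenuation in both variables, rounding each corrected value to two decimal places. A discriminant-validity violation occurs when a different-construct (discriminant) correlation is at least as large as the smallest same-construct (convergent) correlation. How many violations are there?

Disattenuated r (r / √(r_scale · r_new)):
  Scale C (conv): 0.44 / √(0.89·0.74) = 0.54
  Scale D (disc): 0.56 / √(0.82·0.74) = 0.72
  Scale A (conv): 0.49 / √(0.72·0.74) = 0.67
  Scale F (disc): 0.56 / √(0.91·0.74) = 0.68
  Scale B (conv): 0.45 / √(0.75·0.74) = 0.60
  Scale E (disc): 0.47 / √(0.79·0.74) = 0.61
Smallest convergent = 0.54. Discriminant values: 0.72, 0.68, 0.61; count ≥ 0.54 → 3.

3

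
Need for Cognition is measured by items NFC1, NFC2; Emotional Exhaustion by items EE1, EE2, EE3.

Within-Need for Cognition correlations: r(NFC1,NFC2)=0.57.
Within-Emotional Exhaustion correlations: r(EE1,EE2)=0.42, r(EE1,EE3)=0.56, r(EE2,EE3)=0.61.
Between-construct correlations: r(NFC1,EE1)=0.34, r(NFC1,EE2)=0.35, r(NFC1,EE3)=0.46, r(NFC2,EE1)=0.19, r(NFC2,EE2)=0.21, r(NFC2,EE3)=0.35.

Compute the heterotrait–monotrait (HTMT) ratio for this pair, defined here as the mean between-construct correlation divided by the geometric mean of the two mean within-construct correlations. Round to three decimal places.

0.576

Mean between = 1.90/6 = 0.3167.
Mean within-NFC = 0.57/1 = 0.5700; mean within-EE = 1.59/3 = 0.5300.
Geometric mean = √(0.5700 × 0.5300) = 0.5496.
HTMT = 0.3167 / 0.5496 = 0.576.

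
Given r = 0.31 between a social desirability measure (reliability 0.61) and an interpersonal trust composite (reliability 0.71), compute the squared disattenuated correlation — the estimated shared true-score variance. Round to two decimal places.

0.22

Disattenuated r = 0.31 / √(0.61 × 0.71) = 0.31 / 0.6581 = 0.4711.
Shared true-score variance = 0.4711² = 0.2219 ≈ 0.22.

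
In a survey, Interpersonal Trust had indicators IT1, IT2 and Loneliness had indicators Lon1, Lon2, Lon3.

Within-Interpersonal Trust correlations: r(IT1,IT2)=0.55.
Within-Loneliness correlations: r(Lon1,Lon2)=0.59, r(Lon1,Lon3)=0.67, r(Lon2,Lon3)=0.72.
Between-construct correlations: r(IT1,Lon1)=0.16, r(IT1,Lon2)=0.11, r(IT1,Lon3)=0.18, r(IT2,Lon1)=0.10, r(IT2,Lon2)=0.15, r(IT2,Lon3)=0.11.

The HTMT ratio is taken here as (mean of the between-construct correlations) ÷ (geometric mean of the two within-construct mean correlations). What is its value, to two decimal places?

0.22

Between-construct mean = 0.81/6 = 0.1350.
Mean within-IT = 0.55/1 = 0.5500; mean within-Lon = 1.98/3 = 0.6600.
Geometric mean = √(0.5500 × 0.6600) = 0.6025.
HTMT = 0.1350 / 0.6025 = 0.22.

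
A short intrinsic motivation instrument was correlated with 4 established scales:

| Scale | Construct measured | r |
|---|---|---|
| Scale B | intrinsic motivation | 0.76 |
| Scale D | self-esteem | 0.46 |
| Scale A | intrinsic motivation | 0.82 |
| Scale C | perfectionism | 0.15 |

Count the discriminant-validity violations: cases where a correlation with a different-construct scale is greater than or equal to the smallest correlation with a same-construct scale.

0

Convergent (same construct = intrinsic motivation): Scale B, Scale A.
Smallest convergent = 0.76. Discriminant values: 0.46, 0.15; count ≥ 0.76 → 0.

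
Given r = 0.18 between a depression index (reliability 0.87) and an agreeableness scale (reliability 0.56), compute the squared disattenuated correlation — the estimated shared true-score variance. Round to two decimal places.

0.07

Disattenuated r = 0.18 / √(0.87 × 0.56) = 0.18 / 0.6980 = 0.2579.
Shared true-score variance = 0.2579² = 0.0665 ≈ 0.07.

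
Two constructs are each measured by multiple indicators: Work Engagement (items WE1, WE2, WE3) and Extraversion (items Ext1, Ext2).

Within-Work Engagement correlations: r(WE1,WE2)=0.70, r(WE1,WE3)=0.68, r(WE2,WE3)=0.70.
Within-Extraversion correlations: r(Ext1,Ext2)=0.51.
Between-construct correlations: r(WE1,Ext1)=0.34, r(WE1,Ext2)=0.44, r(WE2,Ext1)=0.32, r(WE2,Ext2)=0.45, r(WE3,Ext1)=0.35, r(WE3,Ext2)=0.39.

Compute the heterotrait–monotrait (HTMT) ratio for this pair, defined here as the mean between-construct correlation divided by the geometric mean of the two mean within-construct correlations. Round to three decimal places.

0.642

Between-construct mean = 2.29/6 = 0.3817.
Mean within-WE = 2.08/3 = 0.6933; mean within-Ext = 0.51/1 = 0.5100.
Geometric mean = √(0.6933 × 0.5100) = 0.5946.
HTMT = 0.3817 / 0.5946 = 0.642.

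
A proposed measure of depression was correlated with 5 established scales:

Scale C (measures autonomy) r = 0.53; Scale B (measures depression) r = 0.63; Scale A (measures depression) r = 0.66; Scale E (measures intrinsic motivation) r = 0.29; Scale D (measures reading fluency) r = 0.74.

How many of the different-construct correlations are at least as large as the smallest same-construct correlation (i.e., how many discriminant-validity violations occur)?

Convergent (same construct = depression): Scale B, Scale A.
Smallest convergent = 0.63. Discriminant values: 0.53, 0.29, 0.74; count ≥ 0.63 → 1.

1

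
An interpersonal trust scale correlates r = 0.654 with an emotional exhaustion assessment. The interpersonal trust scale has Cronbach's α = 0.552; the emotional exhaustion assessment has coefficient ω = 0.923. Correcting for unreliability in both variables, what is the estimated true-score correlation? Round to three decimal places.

0.916

r_true = r_obs / √(r_xx · r_yy) = 0.654 / √(0.552 × 0.923) = 0.654 / √0.509496 = 0.654 / 0.7138 ≈ 0.916.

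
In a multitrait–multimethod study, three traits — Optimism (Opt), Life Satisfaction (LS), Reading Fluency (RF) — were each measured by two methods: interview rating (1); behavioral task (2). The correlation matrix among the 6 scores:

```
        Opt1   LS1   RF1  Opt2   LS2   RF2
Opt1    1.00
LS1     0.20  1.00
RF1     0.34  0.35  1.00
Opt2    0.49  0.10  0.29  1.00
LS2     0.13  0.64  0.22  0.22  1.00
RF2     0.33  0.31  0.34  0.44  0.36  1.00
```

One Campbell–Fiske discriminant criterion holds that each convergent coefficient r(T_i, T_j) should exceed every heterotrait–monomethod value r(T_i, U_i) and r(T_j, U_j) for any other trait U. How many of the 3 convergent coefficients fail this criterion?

1

Checking each validity diagonal entry against its comparison values:
Opt (methods 1·2): 0.49 vs {0.20, 0.22, 0.34, 0.44} → pass.
LS (methods 1·2): 0.64 vs {0.20, 0.22, 0.35, 0.36} → pass.
RF (methods 1·2): 0.34 vs {0.34, 0.44, 0.35, 0.36} → fail.
1 of 3 fail.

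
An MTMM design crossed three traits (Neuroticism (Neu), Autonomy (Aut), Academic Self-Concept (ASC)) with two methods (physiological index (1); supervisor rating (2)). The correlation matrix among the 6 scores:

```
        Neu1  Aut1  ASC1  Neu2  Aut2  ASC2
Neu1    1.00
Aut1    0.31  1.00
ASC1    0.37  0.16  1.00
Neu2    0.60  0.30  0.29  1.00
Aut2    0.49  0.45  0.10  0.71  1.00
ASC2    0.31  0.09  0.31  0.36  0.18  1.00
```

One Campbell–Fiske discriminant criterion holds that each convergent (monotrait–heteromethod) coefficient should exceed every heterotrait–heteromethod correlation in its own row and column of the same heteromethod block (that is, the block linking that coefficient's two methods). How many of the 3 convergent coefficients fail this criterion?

2

Convergent coefficients and their comparison sets:
Neu (methods 1·2): 0.60 vs {0.49, 0.30, 0.31, 0.29} → pass.
Aut (methods 1·2): 0.45 vs {0.30, 0.49, 0.09, 0.10} → fail.
ASC (methods 1·2): 0.31 vs {0.29, 0.31, 0.10, 0.09} → fail.
2 of 3 fail.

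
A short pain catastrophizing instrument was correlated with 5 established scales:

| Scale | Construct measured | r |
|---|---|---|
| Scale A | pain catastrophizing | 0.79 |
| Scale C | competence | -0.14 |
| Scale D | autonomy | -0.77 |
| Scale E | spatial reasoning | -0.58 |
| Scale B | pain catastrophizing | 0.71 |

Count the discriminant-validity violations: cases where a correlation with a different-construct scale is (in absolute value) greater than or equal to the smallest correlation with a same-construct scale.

1

Convergent (same construct = pain catastrophizing): Scale A, Scale B.
Smallest convergent = 0.71. Discriminant |r|: 0.14, 0.77, 0.58; count ≥ 0.71 → 1.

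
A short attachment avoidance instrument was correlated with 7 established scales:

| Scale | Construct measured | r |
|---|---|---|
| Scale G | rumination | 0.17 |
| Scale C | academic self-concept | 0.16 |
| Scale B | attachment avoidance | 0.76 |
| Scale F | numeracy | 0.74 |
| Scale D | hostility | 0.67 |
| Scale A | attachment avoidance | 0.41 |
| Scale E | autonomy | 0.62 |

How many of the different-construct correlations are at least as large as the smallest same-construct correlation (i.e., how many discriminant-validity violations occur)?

3

Convergent (same construct = attachment avoidance): Scale B, Scale A.
Smallest convergent = 0.41. Discriminant values: 0.17, 0.16, 0.74, 0.67, 0.62; count ≥ 0.41 → 3.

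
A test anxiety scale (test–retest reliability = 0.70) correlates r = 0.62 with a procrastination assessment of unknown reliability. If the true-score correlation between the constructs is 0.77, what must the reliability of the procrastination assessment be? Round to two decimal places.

0.93

r_true = r_obs / √(r_xx · r_yy) ⇒ 0.77 = 0.62 / √(0.70 · r_yy).
√(0.70 · r_yy) = 0.62 / 0.77 = 0.8052; 0.70 · r_yy = 0.6483; r_yy = 0.6483 / 0.70 ≈ 0.93.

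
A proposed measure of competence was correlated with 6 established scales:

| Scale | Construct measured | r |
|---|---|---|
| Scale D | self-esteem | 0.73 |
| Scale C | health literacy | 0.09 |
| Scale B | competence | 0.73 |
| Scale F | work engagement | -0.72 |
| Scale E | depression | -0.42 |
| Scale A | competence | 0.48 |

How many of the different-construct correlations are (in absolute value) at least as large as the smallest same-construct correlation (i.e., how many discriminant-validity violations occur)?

Convergent (same construct = competence): Scale B, Scale A.
Smallest convergent = 0.48. Discriminant |r|: 0.73, 0.09, 0.72, 0.42; count ≥ 0.48 → 2.

2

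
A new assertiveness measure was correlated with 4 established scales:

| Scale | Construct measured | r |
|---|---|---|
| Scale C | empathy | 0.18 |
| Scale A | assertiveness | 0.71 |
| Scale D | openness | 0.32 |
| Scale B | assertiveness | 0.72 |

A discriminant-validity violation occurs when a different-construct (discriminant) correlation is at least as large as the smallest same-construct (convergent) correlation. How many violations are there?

Convergent (same construct = assertiveness): Scale A, Scale B.
Smallest convergent = 0.71. Discriminant values: 0.18, 0.32; count ≥ 0.71 → 0.

0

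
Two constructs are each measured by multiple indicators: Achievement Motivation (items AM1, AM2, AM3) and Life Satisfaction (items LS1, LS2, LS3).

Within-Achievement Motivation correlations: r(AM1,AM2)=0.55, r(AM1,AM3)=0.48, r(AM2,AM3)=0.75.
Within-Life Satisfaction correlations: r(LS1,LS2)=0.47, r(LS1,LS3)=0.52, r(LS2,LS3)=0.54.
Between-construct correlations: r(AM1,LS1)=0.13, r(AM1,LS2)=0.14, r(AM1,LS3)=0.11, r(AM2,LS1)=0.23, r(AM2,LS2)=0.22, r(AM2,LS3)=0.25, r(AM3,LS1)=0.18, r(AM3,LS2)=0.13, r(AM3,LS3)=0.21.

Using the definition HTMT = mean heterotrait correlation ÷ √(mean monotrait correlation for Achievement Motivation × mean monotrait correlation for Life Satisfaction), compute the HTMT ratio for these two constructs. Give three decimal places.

Mean heterotrait r = 1.60/9 = 0.1778.
Mean within-AM = 1.78/3 = 0.5933; mean within-LS = 1.53/3 = 0.5100.
Geometric mean = √(0.5933 × 0.5100) = 0.5501.
HTMT = 0.1778 / 0.5501 = 0.323.

0.323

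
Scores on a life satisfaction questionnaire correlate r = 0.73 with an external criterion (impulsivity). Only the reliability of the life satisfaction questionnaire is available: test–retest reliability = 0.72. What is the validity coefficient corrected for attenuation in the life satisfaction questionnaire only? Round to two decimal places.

0.86

Single correction: r_c = r_obs / √r_xx = 0.73 / √0.72 = 0.73 / 0.8485 ≈ 0.86.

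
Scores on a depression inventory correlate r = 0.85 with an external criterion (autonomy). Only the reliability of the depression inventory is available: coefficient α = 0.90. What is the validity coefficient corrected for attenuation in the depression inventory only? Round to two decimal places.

0.90

Single correction: r_c = r_obs / √r_xx = 0.85 / √0.90 = 0.85 / 0.9487 ≈ 0.90.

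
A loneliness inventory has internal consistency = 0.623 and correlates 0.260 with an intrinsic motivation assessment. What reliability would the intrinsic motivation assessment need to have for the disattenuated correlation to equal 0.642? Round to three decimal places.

r_true = r_obs / √(r_xx · r_yy) ⇒ 0.642 = 0.260 / √(0.623 · r_yy).
√(0.623 · r_yy) = 0.260 / 0.642 = 0.4050; 0.623 · r_yy = 0.1640; r_yy = 0.1640 / 0.623 ≈ 0.263.

0.263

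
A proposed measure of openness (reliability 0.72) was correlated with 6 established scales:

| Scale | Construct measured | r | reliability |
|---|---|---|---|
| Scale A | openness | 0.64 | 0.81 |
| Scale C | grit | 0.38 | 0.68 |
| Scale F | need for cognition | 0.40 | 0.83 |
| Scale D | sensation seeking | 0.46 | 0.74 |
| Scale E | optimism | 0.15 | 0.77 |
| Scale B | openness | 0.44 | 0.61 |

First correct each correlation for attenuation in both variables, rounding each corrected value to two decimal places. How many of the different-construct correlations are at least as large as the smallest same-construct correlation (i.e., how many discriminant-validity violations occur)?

0

Disattenuated r (r / √(r_scale · r_new)):
  Scale A (conv): 0.64 / √(0.81·0.72) = 0.84
  Scale C (disc): 0.38 / √(0.68·0.72) = 0.54
  Scale F (disc): 0.40 / √(0.83·0.72) = 0.52
  Scale D (disc): 0.46 / √(0.74·0.72) = 0.63
  Scale E (disc): 0.15 / √(0.77·0.72) = 0.20
  Scale B (conv): 0.44 / √(0.61·0.72) = 0.66
Smallest convergent = 0.66. Discriminant values: 0.54, 0.52, 0.63, 0.20; count ≥ 0.66 → 0.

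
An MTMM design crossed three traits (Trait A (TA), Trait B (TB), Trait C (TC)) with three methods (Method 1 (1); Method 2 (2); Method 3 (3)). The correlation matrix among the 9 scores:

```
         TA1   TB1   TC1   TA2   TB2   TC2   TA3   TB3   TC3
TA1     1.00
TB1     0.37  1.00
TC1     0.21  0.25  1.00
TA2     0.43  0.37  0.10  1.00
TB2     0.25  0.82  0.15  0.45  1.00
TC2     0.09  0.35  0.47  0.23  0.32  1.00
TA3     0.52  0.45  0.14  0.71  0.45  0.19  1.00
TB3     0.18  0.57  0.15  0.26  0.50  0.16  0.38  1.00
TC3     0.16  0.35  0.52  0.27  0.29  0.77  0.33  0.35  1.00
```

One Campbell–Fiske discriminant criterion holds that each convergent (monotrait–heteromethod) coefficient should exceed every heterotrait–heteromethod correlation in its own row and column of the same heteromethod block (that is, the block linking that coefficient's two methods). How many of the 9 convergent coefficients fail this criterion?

0

Convergent coefficients and their comparison sets:
TA (methods 1·2): 0.43 vs {0.25, 0.37, 0.09, 0.10} → pass.
TA (methods 1·3): 0.52 vs {0.18, 0.45, 0.16, 0.14} → pass.
TA (methods 2·3): 0.71 vs {0.26, 0.45, 0.27, 0.19} → pass.
TB (methods 1·2): 0.82 vs {0.37, 0.25, 0.35, 0.15} → pass.
TB (methods 1·3): 0.57 vs {0.45, 0.18, 0.35, 0.15} → pass.
TB (methods 2·3): 0.50 vs {0.45, 0.26, 0.29, 0.16} → pass.
TC (methods 1·2): 0.47 vs {0.10, 0.09, 0.15, 0.35} → pass.
TC (methods 1·3): 0.52 vs {0.14, 0.16, 0.15, 0.35} → pass.
TC (methods 2·3): 0.77 vs {0.19, 0.27, 0.16, 0.29} → pass.
0 of 9 fail.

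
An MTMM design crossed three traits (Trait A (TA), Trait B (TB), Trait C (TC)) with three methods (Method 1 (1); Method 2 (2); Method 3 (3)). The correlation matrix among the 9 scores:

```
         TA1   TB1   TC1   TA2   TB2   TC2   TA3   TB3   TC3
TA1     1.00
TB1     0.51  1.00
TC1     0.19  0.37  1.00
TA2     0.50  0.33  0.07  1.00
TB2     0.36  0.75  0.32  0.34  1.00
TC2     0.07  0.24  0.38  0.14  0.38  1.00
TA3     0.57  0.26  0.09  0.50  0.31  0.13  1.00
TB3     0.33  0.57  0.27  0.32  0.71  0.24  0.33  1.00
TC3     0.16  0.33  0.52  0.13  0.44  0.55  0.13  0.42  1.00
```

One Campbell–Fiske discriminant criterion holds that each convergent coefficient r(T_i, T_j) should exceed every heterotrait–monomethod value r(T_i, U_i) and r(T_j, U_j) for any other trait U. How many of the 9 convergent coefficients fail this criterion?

2

Each convergent coefficient versus the relevant comparison correlations:
TA (methods 1·2): 0.50 vs {0.51, 0.34, 0.19, 0.14} → fail.
TA (methods 1·3): 0.57 vs {0.51, 0.33, 0.19, 0.13} → pass.
TA (methods 2·3): 0.50 vs {0.34, 0.33, 0.14, 0.13} → pass.
TB (methods 1·2): 0.75 vs {0.51, 0.34, 0.37, 0.38} → pass.
TB (methods 1·3): 0.57 vs {0.51, 0.33, 0.37, 0.42} → pass.
TB (methods 2·3): 0.71 vs {0.34, 0.33, 0.38, 0.42} → pass.
TC (methods 1·2): 0.38 vs {0.19, 0.14, 0.37, 0.38} → fail.
TC (methods 1·3): 0.52 vs {0.19, 0.13, 0.37, 0.42} → pass.
TC (methods 2·3): 0.55 vs {0.14, 0.13, 0.38, 0.42} → pass.
2 of 9 fail.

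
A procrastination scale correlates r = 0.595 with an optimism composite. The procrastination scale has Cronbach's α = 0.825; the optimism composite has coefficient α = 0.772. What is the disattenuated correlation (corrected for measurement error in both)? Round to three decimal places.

0.746

r_true = r_obs / √(r_xx · r_yy) = 0.595 / √(0.825 × 0.772) = 0.595 / √0.636900 = 0.595 / 0.7981 ≈ 0.746.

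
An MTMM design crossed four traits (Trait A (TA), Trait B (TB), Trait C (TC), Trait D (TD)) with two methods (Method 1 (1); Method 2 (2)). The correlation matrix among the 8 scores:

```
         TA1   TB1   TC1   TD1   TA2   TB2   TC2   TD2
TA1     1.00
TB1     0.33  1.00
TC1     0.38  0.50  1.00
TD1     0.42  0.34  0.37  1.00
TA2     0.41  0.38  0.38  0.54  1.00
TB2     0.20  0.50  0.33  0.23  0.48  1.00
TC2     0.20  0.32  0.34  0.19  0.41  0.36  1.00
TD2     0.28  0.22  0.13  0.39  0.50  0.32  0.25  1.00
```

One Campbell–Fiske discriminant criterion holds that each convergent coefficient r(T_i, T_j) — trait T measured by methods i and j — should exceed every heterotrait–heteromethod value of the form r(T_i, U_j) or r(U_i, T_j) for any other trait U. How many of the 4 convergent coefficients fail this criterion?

Each convergent coefficient versus the relevant comparison correlations:
TA (methods 1·2): 0.41 vs {0.20, 0.38, 0.20, 0.38, 0.28, 0.54} → fail.
TB (methods 1·2): 0.50 vs {0.38, 0.20, 0.32, 0.33, 0.22, 0.23} → pass.
TC (methods 1·2): 0.34 vs {0.38, 0.20, 0.33, 0.32, 0.13, 0.19} → fail.
TD (methods 1·2): 0.39 vs {0.54, 0.28, 0.23, 0.22, 0.19, 0.13} → fail.
3 of 4 fail.

3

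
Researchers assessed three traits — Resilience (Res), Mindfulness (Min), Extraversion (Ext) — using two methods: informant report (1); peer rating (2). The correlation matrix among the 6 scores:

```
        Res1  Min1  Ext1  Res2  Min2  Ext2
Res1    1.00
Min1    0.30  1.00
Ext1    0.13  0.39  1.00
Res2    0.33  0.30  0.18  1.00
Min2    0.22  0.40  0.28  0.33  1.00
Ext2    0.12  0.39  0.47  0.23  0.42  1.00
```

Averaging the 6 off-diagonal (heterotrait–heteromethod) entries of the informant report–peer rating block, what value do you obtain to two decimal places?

HTHM values (method 1 × method 2): 0.22, 0.12, 0.30, 0.39, 0.18, 0.28; mean = 1.49/6 = 0.25.

0.25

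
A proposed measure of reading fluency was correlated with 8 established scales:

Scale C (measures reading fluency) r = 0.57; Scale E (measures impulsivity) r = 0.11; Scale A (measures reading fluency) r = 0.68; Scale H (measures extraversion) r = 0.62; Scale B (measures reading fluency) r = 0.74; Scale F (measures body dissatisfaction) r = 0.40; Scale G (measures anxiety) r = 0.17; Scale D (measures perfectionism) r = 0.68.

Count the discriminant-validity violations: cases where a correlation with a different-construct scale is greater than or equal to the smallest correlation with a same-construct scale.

2

Convergent (same construct = reading fluency): Scale C, Scale A, Scale B.
Smallest convergent = 0.57. Discriminant values: 0.11, 0.62, 0.40, 0.17, 0.68; count ≥ 0.57 → 2.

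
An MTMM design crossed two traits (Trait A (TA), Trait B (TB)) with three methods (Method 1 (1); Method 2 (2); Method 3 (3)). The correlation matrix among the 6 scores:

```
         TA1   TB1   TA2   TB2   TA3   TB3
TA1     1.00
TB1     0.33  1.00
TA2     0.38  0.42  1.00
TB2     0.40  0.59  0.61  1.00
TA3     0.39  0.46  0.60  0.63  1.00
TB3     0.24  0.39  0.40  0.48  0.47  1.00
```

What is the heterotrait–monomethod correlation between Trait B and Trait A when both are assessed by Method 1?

0.33

Different traits, same method: r(TB1, TA1) = 0.33.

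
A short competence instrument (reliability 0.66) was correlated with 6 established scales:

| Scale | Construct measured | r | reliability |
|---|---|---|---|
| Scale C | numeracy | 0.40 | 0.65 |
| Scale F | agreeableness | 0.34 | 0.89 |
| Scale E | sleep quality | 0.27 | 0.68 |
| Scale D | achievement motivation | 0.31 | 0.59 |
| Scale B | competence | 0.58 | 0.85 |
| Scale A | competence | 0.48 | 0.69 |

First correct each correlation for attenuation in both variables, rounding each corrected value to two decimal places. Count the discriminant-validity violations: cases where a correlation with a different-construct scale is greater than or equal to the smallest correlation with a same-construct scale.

0

Disattenuated r (r / √(r_scale · r_new)):
  Scale C (disc): 0.40 / √(0.65·0.66) = 0.61
  Scale F (disc): 0.34 / √(0.89·0.66) = 0.44
  Scale E (disc): 0.27 / √(0.68·0.66) = 0.40
  Scale D (disc): 0.31 / √(0.59·0.66) = 0.50
  Scale B (conv): 0.58 / √(0.85·0.66) = 0.77
  Scale A (conv): 0.48 / √(0.69·0.66) = 0.71
Smallest convergent = 0.71. Discriminant values: 0.61, 0.44, 0.40, 0.50; count ≥ 0.71 → 0.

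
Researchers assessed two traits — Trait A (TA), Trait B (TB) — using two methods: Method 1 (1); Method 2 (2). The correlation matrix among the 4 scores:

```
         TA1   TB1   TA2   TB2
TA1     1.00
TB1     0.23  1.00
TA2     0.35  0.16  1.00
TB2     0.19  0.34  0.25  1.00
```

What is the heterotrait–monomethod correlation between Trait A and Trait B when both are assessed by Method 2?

Different traits, same method: r(TA2, TB2) = 0.25.

0.25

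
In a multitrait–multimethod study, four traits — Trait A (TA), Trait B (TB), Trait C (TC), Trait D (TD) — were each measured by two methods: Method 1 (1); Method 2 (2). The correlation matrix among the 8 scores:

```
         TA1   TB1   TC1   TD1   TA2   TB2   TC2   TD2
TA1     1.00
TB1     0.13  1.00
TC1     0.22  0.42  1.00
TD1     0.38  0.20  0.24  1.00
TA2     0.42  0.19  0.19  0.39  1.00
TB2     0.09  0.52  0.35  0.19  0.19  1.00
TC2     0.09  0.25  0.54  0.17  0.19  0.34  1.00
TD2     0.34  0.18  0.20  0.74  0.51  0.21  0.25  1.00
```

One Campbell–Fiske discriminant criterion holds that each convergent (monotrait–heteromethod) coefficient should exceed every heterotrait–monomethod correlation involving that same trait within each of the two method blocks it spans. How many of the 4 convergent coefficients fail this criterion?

Each convergent coefficient versus the relevant comparison correlations:
TA (methods 1·2): 0.42 vs {0.13, 0.19, 0.22, 0.19, 0.38, 0.51} → fail.
TB (methods 1·2): 0.52 vs {0.13, 0.19, 0.42, 0.34, 0.20, 0.21} → pass.
TC (methods 1·2): 0.54 vs {0.22, 0.19, 0.42, 0.34, 0.24, 0.25} → pass.
TD (methods 1·2): 0.74 vs {0.38, 0.51, 0.20, 0.21, 0.24, 0.25} → pass.
1 of 4 fail.

1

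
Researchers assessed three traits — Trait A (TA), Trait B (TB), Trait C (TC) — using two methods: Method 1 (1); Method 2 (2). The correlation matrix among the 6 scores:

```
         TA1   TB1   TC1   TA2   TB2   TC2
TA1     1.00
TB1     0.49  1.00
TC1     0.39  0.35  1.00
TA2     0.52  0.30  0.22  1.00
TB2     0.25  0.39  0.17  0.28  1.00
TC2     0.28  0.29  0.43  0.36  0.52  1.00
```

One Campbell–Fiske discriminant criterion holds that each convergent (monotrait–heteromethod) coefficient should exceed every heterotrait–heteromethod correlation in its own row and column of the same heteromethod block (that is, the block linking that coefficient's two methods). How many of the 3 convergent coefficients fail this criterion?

Convergent coefficients and their comparison sets:
TA (methods 1·2): 0.52 vs {0.25, 0.30, 0.28, 0.22} → pass.
TB (methods 1·2): 0.39 vs {0.30, 0.25, 0.29, 0.17} → pass.
TC (methods 1·2): 0.43 vs {0.22, 0.28, 0.17, 0.29} → pass.
0 of 3 fail.

0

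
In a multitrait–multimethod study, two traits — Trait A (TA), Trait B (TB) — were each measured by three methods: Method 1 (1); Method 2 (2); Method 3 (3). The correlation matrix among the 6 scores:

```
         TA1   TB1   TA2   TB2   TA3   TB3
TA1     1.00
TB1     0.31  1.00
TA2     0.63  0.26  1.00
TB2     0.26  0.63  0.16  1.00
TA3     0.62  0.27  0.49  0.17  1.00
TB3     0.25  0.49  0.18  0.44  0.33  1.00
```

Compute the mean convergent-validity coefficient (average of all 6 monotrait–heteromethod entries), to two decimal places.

Convergent values: 0.63, 0.62, 0.49, 0.63, 0.49, 0.44; mean = 3.30/6 = 0.55.

0.55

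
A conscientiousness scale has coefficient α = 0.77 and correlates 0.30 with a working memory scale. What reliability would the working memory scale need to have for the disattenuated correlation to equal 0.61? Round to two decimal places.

r_true = r_obs / √(r_xx · r_yy) ⇒ 0.61 = 0.30 / √(0.77 · r_yy).
√(0.77 · r_yy) = 0.30 / 0.61 = 0.4918; 0.77 · r_yy = 0.2419; r_yy = 0.2419 / 0.77 ≈ 0.31.

0.31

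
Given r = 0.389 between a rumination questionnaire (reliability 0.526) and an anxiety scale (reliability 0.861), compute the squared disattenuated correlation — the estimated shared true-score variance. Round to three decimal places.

0.334

Disattenuated r = 0.389 / √(0.526 × 0.861) = 0.389 / 0.6730 = 0.5780.
Shared true-score variance = 0.5780² = 0.3341 ≈ 0.334.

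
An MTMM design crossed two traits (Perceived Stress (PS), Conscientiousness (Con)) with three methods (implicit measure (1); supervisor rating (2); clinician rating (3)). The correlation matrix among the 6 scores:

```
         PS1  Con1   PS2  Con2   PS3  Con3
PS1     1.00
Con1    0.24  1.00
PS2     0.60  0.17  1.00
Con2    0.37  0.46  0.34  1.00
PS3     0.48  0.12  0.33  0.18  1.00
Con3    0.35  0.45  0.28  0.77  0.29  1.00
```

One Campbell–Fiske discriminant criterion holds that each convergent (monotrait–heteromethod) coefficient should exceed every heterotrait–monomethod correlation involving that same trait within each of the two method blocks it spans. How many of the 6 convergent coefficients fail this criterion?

Each convergent coefficient versus the relevant comparison correlations:
PS (methods 1·2): 0.60 vs {0.24, 0.34} → pass.
PS (methods 1·3): 0.48 vs {0.24, 0.29} → pass.
PS (methods 2·3): 0.33 vs {0.34, 0.29} → fail.
Con (methods 1·2): 0.46 vs {0.24, 0.34} → pass.
Con (methods 1·3): 0.45 vs {0.24, 0.29} → pass.
Con (methods 2·3): 0.77 vs {0.34, 0.29} → pass.
1 of 6 fail.

1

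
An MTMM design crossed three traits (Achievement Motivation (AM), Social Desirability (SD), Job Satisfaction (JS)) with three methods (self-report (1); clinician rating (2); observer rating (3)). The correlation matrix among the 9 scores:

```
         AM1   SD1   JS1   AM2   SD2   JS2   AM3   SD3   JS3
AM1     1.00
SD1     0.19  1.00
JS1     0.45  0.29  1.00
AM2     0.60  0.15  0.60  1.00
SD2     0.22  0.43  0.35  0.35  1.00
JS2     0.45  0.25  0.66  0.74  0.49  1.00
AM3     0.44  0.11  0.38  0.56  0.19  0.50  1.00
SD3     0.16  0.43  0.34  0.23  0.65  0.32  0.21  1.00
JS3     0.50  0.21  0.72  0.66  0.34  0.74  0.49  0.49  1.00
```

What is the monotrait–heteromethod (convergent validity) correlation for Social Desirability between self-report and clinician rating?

0.43

Same trait (SD), different methods: r(SD1, SD2) = 0.43.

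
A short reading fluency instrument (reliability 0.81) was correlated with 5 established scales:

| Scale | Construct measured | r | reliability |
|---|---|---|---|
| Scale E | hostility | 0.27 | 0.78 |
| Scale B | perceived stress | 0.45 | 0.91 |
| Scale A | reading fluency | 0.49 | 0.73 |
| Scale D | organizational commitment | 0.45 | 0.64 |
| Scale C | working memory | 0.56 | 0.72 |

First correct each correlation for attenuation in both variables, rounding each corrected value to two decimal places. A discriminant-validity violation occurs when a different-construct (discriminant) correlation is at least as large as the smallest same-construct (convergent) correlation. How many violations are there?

Disattenuated r (r / √(r_scale · r_new)):
  Scale E (disc): 0.27 / √(0.78·0.81) = 0.34
  Scale B (disc): 0.45 / √(0.91·0.81) = 0.52
  Scale A (conv): 0.49 / √(0.73·0.81) = 0.64
  Scale D (disc): 0.45 / √(0.64·0.81) = 0.63
  Scale C (disc): 0.56 / √(0.72·0.81) = 0.73
Smallest convergent = 0.64. Discriminant values: 0.34, 0.52, 0.63, 0.73; count ≥ 0.64 → 1.

1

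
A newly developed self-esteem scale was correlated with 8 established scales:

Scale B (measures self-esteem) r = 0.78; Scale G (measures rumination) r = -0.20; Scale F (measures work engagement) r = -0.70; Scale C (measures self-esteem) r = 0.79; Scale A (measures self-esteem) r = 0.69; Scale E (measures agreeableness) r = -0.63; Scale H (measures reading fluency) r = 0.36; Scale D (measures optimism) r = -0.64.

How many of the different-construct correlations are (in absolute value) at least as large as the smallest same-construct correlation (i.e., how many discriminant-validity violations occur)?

Convergent (same construct = self-esteem): Scale B, Scale C, Scale A.
Smallest convergent = 0.69. Discriminant |r|: 0.20, 0.70, 0.63, 0.36, 0.64; count ≥ 0.69 → 1.

1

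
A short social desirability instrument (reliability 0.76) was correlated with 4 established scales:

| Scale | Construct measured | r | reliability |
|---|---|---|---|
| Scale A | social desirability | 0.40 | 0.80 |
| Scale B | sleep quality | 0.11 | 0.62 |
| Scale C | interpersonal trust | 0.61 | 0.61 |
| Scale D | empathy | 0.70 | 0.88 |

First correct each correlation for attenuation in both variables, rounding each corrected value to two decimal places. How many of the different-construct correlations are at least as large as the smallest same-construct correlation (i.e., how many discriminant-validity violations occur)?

2

Disattenuated r (r / √(r_scale · r_new)):
  Scale A (conv): 0.40 / √(0.80·0.76) = 0.51
  Scale B (disc): 0.11 / √(0.62·0.76) = 0.16
  Scale C (disc): 0.61 / √(0.61·0.76) = 0.90
  Scale D (disc): 0.70 / √(0.88·0.76) = 0.86
Smallest convergent = 0.51. Discriminant values: 0.16, 0.90, 0.86; count ≥ 0.51 → 2.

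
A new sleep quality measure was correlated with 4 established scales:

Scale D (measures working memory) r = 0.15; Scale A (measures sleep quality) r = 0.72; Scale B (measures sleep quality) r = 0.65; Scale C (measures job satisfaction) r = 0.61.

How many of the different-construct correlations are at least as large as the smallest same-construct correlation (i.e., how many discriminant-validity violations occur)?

Convergent (same construct = sleep quality): Scale A, Scale B.
Smallest convergent = 0.65. Discriminant values: 0.15, 0.61; count ≥ 0.65 → 0.

0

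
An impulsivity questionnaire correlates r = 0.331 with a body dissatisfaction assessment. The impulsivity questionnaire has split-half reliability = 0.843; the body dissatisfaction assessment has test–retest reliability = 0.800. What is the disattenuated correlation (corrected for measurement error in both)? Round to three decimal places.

0.403

r_true = r_obs / √(r_xx · r_yy) = 0.331 / √(0.843 × 0.800) = 0.331 / √0.674400 = 0.331 / 0.8212 ≈ 0.403.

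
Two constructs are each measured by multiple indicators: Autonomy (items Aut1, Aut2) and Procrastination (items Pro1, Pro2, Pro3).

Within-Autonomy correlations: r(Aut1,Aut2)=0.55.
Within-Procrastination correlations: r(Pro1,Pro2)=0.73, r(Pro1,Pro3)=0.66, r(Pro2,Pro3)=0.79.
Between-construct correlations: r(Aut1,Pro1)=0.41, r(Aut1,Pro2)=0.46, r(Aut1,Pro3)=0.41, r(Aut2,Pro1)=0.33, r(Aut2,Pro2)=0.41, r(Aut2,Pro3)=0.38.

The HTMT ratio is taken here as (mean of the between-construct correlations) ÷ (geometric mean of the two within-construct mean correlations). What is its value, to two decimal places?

0.63

Between-construct mean = 2.40/6 = 0.4000.
Mean within-Aut = 0.55/1 = 0.5500; mean within-Pro = 2.18/3 = 0.7267.
Geometric mean = √(0.5500 × 0.7267) = 0.6322.
HTMT = 0.4000 / 0.6322 = 0.63.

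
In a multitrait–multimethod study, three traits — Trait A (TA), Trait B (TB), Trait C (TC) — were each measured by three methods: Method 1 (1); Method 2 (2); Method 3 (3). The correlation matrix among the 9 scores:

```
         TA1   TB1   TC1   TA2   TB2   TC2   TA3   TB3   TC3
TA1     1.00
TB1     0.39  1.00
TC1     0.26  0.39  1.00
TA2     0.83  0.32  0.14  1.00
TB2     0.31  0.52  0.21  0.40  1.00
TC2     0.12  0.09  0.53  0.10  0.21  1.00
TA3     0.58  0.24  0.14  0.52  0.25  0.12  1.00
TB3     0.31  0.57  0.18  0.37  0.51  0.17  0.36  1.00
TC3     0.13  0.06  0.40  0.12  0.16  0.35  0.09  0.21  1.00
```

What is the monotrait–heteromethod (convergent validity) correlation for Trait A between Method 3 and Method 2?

Same trait (TA), different methods: r(TA3, TA2) = 0.52.

0.52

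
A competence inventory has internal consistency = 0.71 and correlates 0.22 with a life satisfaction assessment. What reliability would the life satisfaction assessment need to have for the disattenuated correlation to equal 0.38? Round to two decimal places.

r_true = r_obs / √(r_xx · r_yy) ⇒ 0.38 = 0.22 / √(0.71 · r_yy).
√(0.71 · r_yy) = 0.22 / 0.38 = 0.5789; 0.71 · r_yy = 0.3351; r_yy = 0.3351 / 0.71 ≈ 0.47.

0.47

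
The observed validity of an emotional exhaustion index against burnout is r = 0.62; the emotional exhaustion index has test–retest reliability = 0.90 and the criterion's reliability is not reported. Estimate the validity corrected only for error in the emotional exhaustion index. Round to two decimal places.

0.65

Single correction: r_c = r_obs / √r_xx = 0.62 / √0.90 = 0.62 / 0.9487 ≈ 0.65.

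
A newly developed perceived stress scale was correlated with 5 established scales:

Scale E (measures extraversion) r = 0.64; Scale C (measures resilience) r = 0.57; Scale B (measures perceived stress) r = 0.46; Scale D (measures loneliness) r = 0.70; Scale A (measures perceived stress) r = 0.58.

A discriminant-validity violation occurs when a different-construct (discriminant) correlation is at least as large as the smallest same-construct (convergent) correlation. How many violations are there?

Convergent (same construct = perceived stress): Scale B, Scale A.
Smallest convergent = 0.46. Discriminant values: 0.64, 0.57, 0.70; count ≥ 0.46 → 3.

3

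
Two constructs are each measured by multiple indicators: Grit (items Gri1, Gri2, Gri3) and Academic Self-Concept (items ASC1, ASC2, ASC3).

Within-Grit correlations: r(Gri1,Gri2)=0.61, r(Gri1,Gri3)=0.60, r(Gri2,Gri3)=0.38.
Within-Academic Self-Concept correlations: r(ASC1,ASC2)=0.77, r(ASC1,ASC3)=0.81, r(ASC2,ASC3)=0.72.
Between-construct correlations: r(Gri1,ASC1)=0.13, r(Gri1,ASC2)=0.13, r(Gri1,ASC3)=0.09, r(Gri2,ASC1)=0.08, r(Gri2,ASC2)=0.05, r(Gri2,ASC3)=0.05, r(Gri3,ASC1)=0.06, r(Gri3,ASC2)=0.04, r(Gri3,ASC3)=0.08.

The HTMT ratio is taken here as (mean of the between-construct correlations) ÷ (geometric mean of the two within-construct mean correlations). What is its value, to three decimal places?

Mean between = 0.71/9 = 0.0789.
Mean within-Gri = 1.59/3 = 0.5300; mean within-ASC = 2.30/3 = 0.7667.
Geometric mean = √(0.5300 × 0.7667) = 0.6375.
HTMT = 0.0789 / 0.6375 = 0.124.

0.124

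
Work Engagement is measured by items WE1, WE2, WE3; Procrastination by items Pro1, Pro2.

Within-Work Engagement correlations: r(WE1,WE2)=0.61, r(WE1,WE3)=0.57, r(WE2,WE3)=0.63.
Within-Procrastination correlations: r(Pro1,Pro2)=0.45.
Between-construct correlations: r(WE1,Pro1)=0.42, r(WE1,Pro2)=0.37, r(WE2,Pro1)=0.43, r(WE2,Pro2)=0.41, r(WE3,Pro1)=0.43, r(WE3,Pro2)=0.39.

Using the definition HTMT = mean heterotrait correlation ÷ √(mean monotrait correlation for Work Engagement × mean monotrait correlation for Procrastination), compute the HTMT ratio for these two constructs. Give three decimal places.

Between-construct mean = 2.45/6 = 0.4083.
Mean within-WE = 1.81/3 = 0.6033; mean within-Pro = 0.45/1 = 0.4500.
Geometric mean = √(0.6033 × 0.4500) = 0.5210.
HTMT = 0.4083 / 0.5210 = 0.784.

0.784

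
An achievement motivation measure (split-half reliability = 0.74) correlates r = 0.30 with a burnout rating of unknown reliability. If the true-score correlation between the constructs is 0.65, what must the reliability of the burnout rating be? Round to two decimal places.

r_true = r_obs / √(r_xx · r_yy) ⇒ 0.65 = 0.30 / √(0.74 · r_yy).
√(0.74 · r_yy) = 0.30 / 0.65 = 0.4615; 0.74 · r_yy = 0.2130; r_yy = 0.2130 / 0.74 ≈ 0.29.

0.29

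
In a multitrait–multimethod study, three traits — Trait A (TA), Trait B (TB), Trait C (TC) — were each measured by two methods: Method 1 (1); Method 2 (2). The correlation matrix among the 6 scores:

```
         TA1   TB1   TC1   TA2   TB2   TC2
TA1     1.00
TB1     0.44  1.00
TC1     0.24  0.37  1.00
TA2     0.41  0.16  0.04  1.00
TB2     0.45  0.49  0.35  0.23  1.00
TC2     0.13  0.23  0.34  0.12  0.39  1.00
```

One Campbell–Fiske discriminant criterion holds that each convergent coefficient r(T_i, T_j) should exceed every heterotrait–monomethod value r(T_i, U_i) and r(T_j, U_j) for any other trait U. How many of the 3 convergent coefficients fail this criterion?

Checking each validity diagonal entry against its comparison values:
TA (methods 1·2): 0.41 vs {0.44, 0.23, 0.24, 0.12} → fail.
TB (methods 1·2): 0.49 vs {0.44, 0.23, 0.37, 0.39} → pass.
TC (methods 1·2): 0.34 vs {0.24, 0.12, 0.37, 0.39} → fail.
2 of 3 fail.

2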